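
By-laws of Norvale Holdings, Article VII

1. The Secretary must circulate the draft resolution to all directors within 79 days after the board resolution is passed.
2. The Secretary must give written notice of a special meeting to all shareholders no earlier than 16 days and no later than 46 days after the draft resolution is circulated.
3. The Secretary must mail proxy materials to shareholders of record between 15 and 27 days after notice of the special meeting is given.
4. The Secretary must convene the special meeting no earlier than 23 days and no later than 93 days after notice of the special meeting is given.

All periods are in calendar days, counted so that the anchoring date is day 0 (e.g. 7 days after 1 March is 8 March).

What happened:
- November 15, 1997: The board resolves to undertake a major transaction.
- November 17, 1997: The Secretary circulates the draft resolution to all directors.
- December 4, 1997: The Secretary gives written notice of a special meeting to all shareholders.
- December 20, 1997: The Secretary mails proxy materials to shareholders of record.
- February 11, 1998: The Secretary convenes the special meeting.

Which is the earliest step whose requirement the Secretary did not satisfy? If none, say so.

Step 1: 79 days after November 15, 1997 (when the board resolution is passed) is February 2, 1998; November 17, 1997 is within that limit.
Step 2: the window is 16–46 days after November 17, 1997 (when the draft resolution is circulated), so December 3, 1997 through January 2, 1998; December 4, 1997 falls inside that range.
Step 3: the window is 15–27 days after December 4, 1997 (when notice of the special meeting is given), so December 19, 1997 through December 31, 1997; December 20, 1997 falls inside that range.
Step 4: the window is 23–93 days after December 4, 1997 (when notice of the special meeting is given), so December 27, 1997 through March 7, 1998; done February 11, 1998 — within the window.

None — every step was satisfied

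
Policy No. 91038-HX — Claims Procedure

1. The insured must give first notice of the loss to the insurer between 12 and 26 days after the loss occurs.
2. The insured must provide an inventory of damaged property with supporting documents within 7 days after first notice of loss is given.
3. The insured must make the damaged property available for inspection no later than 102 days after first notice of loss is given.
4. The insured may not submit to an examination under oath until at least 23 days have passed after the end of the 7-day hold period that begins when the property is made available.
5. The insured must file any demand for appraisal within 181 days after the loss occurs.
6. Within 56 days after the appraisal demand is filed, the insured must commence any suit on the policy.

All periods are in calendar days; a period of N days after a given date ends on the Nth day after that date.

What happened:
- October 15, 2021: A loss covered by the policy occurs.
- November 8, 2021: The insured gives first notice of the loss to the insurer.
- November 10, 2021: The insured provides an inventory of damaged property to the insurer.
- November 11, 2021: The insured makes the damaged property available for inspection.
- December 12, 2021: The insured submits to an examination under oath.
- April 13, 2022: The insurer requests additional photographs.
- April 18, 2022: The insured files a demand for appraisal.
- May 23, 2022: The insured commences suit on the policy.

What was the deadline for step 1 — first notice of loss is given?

November 10, 2021

Step 1 runs from October 15, 2021, when the loss occurs. The window is 12–26 days after October 15, 2021; it closes on November 10, 2021.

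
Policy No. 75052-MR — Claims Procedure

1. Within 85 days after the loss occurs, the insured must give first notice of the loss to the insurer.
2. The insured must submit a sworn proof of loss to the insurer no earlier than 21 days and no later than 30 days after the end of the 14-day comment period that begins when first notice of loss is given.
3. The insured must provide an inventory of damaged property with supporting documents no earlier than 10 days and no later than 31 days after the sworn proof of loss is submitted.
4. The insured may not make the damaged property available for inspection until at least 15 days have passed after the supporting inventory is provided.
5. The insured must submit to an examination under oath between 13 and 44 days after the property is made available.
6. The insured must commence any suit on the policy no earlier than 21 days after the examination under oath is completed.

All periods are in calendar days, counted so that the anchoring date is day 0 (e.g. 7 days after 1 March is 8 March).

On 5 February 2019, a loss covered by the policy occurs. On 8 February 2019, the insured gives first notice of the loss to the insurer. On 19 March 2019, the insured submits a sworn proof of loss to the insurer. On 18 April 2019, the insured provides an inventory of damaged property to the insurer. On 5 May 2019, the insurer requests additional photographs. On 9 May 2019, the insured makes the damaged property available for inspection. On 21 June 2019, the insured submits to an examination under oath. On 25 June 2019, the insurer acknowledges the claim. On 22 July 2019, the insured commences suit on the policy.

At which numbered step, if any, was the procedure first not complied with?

None — every step was satisfied

Step 1 — counting 85 days from 5 February 2019 (when the loss occurs) gives a deadline of 1 May 2019; done 8 February 2019 — timely.
Step 2 — 21 and 30 days from 22 February 2019 (end of the 14-day comment period, which began when first notice of loss is given on 8 February 2019) are 15 March 2019 and 24 March 2019 respectively; done 19 March 2019, which is between those dates.
Step 3 — 10 and 31 days from 19 March 2019 (when the sworn proof of loss is submitted) are 29 March 2019 and 19 April 2019 respectively; done 18 April 2019 — within the window.
Step 4 — must wait 15 days from 18 April 2019 (when the supporting inventory is provided), so not before 3 May 2019; done 9 May 2019, after the minimum wait.
Step 5 — 13 and 44 days from 9 May 2019 (when the property is made available) are 22 May 2019 and 22 June 2019 respectively; done 21 June 2019 — within the window.
Step 6 — must wait 21 days from 21 June 2019 (when the examination under oath is completed), so not before 12 July 2019; done 22 July 2019 — permitted.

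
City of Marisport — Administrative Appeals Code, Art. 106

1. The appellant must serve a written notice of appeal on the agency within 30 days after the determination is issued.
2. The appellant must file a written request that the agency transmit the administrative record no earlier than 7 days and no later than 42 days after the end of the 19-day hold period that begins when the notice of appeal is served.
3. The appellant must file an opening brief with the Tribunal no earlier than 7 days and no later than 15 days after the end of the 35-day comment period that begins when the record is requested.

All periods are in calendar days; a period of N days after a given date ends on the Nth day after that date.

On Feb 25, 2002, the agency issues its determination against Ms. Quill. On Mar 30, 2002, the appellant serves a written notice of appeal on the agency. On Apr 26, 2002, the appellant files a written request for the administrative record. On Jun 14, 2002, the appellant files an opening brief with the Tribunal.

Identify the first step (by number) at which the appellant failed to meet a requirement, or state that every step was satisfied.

(1) due by Feb 25, 2002 + 30 days = Mar 27, 2002; not done until Mar 30, 2002, 3 days after the deadline.

Step 1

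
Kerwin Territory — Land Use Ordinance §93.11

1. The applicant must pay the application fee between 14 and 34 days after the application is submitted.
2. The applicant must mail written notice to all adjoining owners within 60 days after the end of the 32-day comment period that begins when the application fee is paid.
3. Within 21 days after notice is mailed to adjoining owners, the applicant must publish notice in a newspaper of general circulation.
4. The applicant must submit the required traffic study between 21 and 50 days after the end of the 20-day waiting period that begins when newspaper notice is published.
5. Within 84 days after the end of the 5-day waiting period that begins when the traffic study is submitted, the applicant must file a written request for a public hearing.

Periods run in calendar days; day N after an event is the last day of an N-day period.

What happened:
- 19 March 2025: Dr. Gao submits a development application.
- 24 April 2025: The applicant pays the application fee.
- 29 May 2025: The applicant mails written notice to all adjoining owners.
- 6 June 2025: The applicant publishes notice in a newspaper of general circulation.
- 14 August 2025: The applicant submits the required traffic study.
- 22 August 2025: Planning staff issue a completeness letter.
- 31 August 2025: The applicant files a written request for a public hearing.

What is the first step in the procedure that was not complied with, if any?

Step 1

(1) the permitted window runs from 19 March 2025 + 14 = 2 April 2025 to 19 March 2025 + 34 = 22 April 2025; 24 April 2025 is 2 days past the end of the window.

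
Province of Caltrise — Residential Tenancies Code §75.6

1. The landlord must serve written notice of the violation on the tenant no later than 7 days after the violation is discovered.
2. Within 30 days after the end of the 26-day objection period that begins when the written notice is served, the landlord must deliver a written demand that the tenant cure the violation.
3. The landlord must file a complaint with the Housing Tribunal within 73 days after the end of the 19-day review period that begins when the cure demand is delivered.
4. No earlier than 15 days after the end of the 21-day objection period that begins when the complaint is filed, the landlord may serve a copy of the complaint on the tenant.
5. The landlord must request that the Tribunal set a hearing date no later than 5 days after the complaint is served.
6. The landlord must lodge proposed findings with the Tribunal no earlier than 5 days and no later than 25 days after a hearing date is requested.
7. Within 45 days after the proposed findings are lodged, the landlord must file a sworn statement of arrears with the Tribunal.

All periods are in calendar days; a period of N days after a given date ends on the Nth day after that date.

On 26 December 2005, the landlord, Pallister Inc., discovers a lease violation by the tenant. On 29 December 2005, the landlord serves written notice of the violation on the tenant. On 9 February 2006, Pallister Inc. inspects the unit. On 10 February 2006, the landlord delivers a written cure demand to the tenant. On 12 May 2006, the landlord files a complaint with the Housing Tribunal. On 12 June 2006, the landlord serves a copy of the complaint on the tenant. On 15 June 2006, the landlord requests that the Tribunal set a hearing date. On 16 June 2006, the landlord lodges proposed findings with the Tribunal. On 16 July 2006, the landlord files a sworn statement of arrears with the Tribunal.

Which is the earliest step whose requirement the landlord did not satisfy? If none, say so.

(1) due by 26 December 2005 + 7 days = 2 January 2006; 29 December 2005 is within that limit.
(2) due by 24 January 2006 + 30 days = 23 February 2006; completed 10 February 2006, before the deadline.
(3) due by 1 March 2006 + 73 days = 13 May 2006; done 12 May 2006 — timely.
(4) permitted from 2 June 2006 + 15 days = 17 June 2006 onward; acted on 12 June 2006, 5 days prematurely.
The analysis stops there.

Step 4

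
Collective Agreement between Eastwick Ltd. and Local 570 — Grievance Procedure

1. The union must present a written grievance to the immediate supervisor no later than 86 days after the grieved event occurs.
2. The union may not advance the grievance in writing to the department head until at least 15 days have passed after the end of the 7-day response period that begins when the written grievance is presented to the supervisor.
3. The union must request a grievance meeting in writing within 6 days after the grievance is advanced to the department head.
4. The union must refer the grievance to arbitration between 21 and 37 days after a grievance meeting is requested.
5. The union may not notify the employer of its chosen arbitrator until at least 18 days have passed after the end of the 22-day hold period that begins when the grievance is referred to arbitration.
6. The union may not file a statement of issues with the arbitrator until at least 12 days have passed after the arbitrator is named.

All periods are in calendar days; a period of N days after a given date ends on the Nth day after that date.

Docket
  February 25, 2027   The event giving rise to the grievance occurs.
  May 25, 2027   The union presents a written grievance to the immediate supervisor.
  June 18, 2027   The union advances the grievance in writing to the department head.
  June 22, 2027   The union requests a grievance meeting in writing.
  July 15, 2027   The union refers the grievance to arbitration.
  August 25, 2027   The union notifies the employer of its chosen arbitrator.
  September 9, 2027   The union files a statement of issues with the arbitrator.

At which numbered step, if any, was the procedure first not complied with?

Step 1

Step 1: 86 days after February 25, 2027 (when the grieved event occurs) is May 22, 2027; May 25, 2027 misses that deadline by 3 days.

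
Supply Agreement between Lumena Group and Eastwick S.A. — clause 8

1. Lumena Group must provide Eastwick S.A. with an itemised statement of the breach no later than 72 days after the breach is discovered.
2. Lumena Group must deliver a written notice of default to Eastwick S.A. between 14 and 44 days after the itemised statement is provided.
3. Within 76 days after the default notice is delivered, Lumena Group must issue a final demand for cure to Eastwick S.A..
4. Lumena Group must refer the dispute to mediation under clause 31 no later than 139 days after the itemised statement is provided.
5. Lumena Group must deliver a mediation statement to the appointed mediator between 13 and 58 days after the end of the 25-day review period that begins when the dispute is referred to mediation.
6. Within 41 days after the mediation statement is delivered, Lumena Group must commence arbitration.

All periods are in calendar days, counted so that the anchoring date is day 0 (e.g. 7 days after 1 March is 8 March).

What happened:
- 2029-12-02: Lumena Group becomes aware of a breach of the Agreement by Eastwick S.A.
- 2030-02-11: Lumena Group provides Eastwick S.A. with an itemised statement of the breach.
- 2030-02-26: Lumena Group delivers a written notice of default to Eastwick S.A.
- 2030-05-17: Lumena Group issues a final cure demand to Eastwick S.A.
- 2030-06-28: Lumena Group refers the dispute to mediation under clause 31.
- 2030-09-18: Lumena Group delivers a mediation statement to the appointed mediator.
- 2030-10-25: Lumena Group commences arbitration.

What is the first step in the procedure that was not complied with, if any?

Step 1 — counting 72 days from 2029-12-02 (when the breach is discovered) gives a deadline of 2030-02-12; done 2030-02-11 — timely.
Step 2 — 14 and 44 days from 2030-02-11 (when the itemised statement is provided) are 2030-02-25 and 2030-03-27 respectively; 2030-02-26 falls inside that range.
Step 3 — counting 76 days from 2030-02-26 (when the default notice is delivered) gives a deadline of 2030-05-13; not done until 2030-05-17, 4 days after the deadline.

Step 3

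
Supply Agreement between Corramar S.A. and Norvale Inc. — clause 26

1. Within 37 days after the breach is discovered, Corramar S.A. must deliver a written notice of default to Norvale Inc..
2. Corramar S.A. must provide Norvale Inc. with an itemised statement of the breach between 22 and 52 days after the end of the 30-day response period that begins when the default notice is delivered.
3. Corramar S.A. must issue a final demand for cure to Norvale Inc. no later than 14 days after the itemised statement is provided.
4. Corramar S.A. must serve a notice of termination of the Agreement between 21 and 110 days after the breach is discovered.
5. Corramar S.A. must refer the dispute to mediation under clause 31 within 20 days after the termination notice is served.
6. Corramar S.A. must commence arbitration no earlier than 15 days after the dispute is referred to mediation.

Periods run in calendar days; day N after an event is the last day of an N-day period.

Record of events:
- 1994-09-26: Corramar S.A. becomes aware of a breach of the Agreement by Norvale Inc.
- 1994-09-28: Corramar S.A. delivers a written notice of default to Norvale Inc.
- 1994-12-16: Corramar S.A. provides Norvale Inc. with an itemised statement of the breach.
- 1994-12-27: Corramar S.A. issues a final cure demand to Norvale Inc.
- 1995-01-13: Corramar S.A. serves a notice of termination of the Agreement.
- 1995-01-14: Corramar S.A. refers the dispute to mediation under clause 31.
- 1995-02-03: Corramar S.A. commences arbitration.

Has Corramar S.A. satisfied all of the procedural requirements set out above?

Yes

Step 1: 37 days after 1994-09-26 (when the breach is discovered) is 1994-11-02; done 1994-09-28 — timely.
Step 2: the window is 22–52 days after 1994-10-28 (end of the 30-day response period, which began when the default notice is delivered on 1994-09-28), so 1994-11-19 through 1994-12-19; 1994-12-16 falls inside that range.
Step 3: 14 days after 1994-12-16 (when the itemised statement is provided) is 1994-12-30; 1994-12-27 is within that limit.
Step 4: the window is 21–110 days after 1994-09-26 (when the breach is discovered), so 1994-10-17 through 1995-01-14; done 1995-01-13 — within the window.
Step 5: 20 days after 1995-01-13 (when the termination notice is served) is 1995-02-02; 1995-01-14 is within that limit.
Step 6: the earliest permitted date is 15 days after 1995-01-14 (when the dispute is referred to mediation), i.e. 1995-01-29; done 1995-02-03, after the minimum wait.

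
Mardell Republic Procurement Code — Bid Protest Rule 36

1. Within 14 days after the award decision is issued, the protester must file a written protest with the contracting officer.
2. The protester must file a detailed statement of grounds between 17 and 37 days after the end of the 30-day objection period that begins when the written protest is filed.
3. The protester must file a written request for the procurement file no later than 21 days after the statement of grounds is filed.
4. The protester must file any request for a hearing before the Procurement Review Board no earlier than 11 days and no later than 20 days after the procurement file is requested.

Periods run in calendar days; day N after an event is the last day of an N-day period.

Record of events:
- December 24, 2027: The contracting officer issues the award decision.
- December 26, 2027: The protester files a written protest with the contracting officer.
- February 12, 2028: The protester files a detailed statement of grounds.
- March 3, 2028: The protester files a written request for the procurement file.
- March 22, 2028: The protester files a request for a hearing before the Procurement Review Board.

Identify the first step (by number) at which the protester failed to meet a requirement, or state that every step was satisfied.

None — every step was satisfied

(1) due by December 24, 2027 + 14 days = January 7, 2028; December 26, 2027 is within that limit.
(2) the permitted window runs from January 25, 2028 + 17 = February 11, 2028 to January 25, 2028 + 37 = March 2, 2028; done February 12, 2028 — within the window.
(3) due by February 12, 2028 + 21 days = March 4, 2028; done March 3, 2028 — timely.
(4) the permitted window runs from March 3, 2028 + 11 = March 14, 2028 to March 3, 2028 + 20 = March 23, 2028; March 22, 2028 falls inside that range.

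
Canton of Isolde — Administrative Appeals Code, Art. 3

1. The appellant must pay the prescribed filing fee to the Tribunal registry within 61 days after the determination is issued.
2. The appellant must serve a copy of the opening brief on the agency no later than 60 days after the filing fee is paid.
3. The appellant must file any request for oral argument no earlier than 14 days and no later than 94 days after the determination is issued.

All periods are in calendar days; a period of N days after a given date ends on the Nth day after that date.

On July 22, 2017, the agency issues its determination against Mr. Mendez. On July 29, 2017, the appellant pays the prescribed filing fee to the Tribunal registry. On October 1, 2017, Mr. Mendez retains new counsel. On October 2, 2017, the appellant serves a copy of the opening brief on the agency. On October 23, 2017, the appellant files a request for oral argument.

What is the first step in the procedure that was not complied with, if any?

Step 1 — counting 61 days from July 22, 2017 (when the determination is issued) gives a deadline of September 21, 2017; completed July 29, 2017, before the deadline.
Step 2 — counting 60 days from July 29, 2017 (when the filing fee is paid) gives a deadline of September 27, 2017; October 2, 2017 misses that deadline by 5 days.
That is the first point of non-compliance.

Step 2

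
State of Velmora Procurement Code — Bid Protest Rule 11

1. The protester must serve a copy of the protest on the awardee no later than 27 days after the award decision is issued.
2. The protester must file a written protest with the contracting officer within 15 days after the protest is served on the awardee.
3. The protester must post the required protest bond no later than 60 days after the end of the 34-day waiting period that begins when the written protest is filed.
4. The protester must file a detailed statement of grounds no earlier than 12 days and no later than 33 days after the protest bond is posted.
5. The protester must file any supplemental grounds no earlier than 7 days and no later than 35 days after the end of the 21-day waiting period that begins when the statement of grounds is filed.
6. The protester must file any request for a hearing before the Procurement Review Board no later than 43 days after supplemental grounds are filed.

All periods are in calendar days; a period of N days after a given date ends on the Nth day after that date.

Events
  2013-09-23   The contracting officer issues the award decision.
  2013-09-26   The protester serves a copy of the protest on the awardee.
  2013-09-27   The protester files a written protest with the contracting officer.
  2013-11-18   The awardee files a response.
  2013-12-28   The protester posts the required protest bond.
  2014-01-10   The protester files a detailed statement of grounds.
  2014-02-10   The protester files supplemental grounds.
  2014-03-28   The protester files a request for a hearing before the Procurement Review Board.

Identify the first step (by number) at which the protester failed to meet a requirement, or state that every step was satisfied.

(1) due by 2013-09-23 + 27 days = 2013-10-20; completed 2013-09-26, before the deadline.
(2) due by 2013-09-26 + 15 days = 2013-10-11; done 2013-09-27 — timely.
(3) due by 2013-10-31 + 60 days = 2013-12-30; 2013-12-28 is within that limit.
(4) the permitted window runs from 2013-12-28 + 12 = 2014-01-09 to 2013-12-28 + 33 = 2014-01-30; done 2014-01-10, which is between those dates.
(5) the permitted window runs from 2014-01-31 + 7 = 2014-02-07 to 2014-01-31 + 35 = 2014-03-07; done 2014-02-10, which is between those dates.
(6) due by 2014-02-10 + 43 days = 2014-03-25; 2014-03-28 misses that deadline by 3 days.
Later steps need not be reached.

Step 6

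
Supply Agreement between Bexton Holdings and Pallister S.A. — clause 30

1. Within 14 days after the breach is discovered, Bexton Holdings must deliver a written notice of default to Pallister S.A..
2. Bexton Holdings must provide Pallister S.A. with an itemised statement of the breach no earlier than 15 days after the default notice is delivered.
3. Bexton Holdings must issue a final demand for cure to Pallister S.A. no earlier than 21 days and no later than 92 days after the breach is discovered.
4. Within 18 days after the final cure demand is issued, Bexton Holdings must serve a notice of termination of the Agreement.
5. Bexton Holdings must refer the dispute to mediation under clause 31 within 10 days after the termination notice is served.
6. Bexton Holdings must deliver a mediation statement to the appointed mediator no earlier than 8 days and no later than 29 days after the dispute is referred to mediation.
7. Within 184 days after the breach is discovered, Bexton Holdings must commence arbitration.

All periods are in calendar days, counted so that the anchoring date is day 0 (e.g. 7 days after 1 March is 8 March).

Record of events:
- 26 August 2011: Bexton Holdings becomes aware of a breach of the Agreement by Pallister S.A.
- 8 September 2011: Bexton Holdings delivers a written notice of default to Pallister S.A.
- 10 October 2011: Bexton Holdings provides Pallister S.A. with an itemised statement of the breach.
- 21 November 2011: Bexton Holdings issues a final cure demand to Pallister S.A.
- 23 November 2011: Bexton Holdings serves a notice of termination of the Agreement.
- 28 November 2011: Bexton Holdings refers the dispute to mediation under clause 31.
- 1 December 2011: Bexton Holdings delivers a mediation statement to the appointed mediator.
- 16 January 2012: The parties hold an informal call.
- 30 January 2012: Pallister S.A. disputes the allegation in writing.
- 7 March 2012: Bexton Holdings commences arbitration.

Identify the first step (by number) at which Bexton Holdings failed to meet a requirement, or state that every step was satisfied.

Step 1 — counting 14 days from 26 August 2011 (when the breach is discovered) gives a deadline of 9 September 2011; 8 September 2011 is within that limit.
Step 2 — must wait 15 days from 8 September 2011 (when the default notice is delivered), so not before 23 September 2011; done 10 October 2011 — permitted.
Step 3 — 21 and 92 days from 26 August 2011 (when the breach is discovered) are 16 September 2011 and 26 November 2011 respectively; done 21 November 2011 — within the window.
Step 4 — counting 18 days from 21 November 2011 (when the final cure demand is issued) gives a deadline of 9 December 2011; completed 23 November 2011, before the deadline.
Step 5 — counting 10 days from 23 November 2011 (when the termination notice is served) gives a deadline of 3 December 2011; completed 28 November 2011, before the deadline.
Step 6 — 8 and 29 days from 28 November 2011 (when the dispute is referred to mediation) are 6 December 2011 and 27 December 2011 respectively; 1 December 2011 is 5 days too early.
The procedure was therefore not followed at step 6.

Step 6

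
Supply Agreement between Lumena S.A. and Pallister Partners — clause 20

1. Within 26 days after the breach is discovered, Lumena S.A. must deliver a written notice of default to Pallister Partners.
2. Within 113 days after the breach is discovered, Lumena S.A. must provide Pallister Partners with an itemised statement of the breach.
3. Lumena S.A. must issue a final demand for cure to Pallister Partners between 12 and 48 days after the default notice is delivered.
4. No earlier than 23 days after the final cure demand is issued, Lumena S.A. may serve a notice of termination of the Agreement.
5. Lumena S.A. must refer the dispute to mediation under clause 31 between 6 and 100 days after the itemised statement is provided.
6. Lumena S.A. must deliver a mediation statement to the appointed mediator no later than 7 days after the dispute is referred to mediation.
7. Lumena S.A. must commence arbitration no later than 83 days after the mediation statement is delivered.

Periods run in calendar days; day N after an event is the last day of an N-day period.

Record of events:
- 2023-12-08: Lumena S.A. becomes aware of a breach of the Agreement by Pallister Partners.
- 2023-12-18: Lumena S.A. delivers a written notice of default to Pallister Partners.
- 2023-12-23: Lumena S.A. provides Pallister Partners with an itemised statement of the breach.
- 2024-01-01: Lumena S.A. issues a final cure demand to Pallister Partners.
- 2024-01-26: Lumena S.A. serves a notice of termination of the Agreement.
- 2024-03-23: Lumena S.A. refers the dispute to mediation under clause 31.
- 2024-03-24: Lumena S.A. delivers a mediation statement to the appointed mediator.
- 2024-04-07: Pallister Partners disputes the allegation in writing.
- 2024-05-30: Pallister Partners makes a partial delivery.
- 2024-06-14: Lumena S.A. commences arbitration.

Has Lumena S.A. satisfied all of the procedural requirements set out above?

Yes

(1) due by 2023-12-08 + 26 days = 2024-01-03; completed 2023-12-18, before the deadline.
(2) due by 2023-12-08 + 113 days = 2024-03-30; 2023-12-23 is within that limit.
(3) the permitted window runs from 2023-12-18 + 12 = 2023-12-30 to 2023-12-18 + 48 = 2024-02-04; done 2024-01-01, which is between those dates.
(4) permitted from 2024-01-01 + 23 days = 2024-01-24 onward; done 2024-01-26 — permitted.
(5) the permitted window runs from 2023-12-23 + 6 = 2023-12-29 to 2023-12-23 + 100 = 2024-04-01; done 2024-03-23, which is between those dates.
(6) due by 2024-03-23 + 7 days = 2024-03-30; completed 2024-03-24, before the deadline.
(7) due by 2024-03-24 + 83 days = 2024-06-15; 2024-06-14 is within that limit.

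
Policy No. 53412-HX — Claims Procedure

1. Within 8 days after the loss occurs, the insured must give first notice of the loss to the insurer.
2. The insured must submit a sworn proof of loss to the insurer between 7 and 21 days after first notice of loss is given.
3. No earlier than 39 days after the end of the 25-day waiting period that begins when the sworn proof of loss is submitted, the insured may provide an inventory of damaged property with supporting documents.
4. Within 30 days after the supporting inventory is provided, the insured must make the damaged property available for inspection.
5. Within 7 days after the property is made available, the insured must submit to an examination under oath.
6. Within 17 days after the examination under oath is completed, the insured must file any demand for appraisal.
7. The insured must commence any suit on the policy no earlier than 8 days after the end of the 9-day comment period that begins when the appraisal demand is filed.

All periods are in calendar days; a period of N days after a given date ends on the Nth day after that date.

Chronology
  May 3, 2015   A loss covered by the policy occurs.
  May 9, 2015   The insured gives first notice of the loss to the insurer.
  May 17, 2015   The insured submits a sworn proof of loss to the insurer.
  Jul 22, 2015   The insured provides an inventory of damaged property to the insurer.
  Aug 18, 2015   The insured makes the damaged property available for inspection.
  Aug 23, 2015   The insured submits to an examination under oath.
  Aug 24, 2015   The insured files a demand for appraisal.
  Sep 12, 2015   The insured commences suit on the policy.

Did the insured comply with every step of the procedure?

Yes

Step 1 — counting 8 days from May 3, 2015 (when the loss occurs) gives a deadline of May 11, 2015; May 9, 2015 is within that limit.
Step 2 — 7 and 21 days from May 9, 2015 (when first notice of loss is given) are May 16, 2015 and May 30, 2015 respectively; done May 17, 2015 — within the window.
Step 3 — must wait 39 days from Jun 11, 2015 (end of the 25-day waiting period, which began when the sworn proof of loss is submitted on May 17, 2015), so not before Jul 20, 2015; Jul 22, 2015 is on or after that date.
Step 4 — counting 30 days from Jul 22, 2015 (when the supporting inventory is provided) gives a deadline of Aug 21, 2015; done Aug 18, 2015 — timely.
Step 5 — counting 7 days from Aug 18, 2015 (when the property is made available) gives a deadline of Aug 25, 2015; Aug 23, 2015 is within that limit.
Step 6 — counting 17 days from Aug 23, 2015 (when the examination under oath is completed) gives a deadline of Sep 9, 2015; Aug 24, 2015 is within that limit.
Step 7 — must wait 8 days from Sep 2, 2015 (end of the 9-day comment period, which began when the appraisal demand is filed on Aug 24, 2015), so not before Sep 10, 2015; Sep 12, 2015 is on or after that date.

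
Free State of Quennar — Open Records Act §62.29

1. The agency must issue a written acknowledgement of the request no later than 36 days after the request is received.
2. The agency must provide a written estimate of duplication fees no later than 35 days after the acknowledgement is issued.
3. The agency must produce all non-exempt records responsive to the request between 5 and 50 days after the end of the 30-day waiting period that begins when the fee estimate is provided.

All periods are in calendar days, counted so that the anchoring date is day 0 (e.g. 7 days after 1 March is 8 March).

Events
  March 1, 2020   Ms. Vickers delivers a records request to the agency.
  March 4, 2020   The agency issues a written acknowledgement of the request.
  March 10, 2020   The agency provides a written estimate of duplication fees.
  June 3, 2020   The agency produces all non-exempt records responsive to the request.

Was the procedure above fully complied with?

Step 1: 36 days after March 1, 2020 (when the request is received) is April 6, 2020; completed March 4, 2020, before the deadline.
Step 2: 35 days after March 4, 2020 (when the acknowledgement is issued) is April 8, 2020; done March 10, 2020 — timely.
Step 3: the window is 5–50 days after April 9, 2020 (end of the 30-day waiting period, which began when the fee estimate is provided on March 10, 2020), so April 14, 2020 through May 29, 2020; June 3, 2020 is 5 days past the end of the window.
Later steps need not be reached.

No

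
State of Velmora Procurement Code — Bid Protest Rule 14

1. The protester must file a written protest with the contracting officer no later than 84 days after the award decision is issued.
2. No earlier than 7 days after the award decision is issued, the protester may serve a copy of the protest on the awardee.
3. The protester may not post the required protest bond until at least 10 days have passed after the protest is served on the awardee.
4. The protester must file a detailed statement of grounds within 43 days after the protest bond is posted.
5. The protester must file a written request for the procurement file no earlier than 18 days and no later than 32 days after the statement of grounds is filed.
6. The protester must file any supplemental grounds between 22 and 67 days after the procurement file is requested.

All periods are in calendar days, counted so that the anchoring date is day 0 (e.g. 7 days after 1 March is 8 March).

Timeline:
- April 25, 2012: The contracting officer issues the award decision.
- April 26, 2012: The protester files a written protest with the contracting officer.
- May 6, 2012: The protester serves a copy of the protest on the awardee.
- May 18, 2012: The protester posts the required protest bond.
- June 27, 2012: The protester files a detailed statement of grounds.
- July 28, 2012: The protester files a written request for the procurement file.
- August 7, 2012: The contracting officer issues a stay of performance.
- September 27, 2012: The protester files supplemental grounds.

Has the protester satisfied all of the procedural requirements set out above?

Yes

Step 1 — counting 84 days from April 25, 2012 (when the award decision is issued) gives a deadline of July 18, 2012; done April 26, 2012 — timely.
Step 2 — must wait 7 days from April 25, 2012 (when the award decision is issued), so not before May 2, 2012; done May 6, 2012, after the minimum wait.
Step 3 — must wait 10 days from May 6, 2012 (when the protest is served on the awardee), so not before May 16, 2012; done May 18, 2012, after the minimum wait.
Step 4 — counting 43 days from May 18, 2012 (when the protest bond is posted) gives a deadline of June 30, 2012; June 27, 2012 is within that limit.
Step 5 — 18 and 32 days from June 27, 2012 (when the statement of grounds is filed) are July 15, 2012 and July 29, 2012 respectively; done July 28, 2012, which is between those dates.
Step 6 — 22 and 67 days from July 28, 2012 (when the procurement file is requested) are August 19, 2012 and October 3, 2012 respectively; September 27, 2012 falls inside that range.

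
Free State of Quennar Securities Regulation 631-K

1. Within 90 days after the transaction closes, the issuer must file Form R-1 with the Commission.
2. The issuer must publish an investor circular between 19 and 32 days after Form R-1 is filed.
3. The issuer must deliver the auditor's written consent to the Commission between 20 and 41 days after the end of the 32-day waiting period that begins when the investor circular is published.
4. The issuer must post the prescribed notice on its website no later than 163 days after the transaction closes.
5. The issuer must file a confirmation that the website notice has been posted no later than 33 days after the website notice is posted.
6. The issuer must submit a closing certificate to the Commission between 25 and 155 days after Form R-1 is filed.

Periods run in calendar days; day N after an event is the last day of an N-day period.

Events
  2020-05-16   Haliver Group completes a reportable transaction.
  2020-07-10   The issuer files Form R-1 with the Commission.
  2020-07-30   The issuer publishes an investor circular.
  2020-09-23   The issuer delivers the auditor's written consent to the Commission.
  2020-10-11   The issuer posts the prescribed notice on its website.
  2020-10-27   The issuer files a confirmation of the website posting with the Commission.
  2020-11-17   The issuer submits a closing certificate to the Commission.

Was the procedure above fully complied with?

Step 1 — counting 90 days from 2020-05-16 (when the transaction closes) gives a deadline of 2020-08-14; completed 2020-07-10, before the deadline.
Step 2 — 19 and 32 days from 2020-07-10 (when Form R-1 is filed) are 2020-07-29 and 2020-08-11 respectively; done 2020-07-30, which is between those dates.
Step 3 — 20 and 41 days from 2020-08-31 (end of the 32-day waiting period, which began when the investor circular is published on 2020-07-30) are 2020-09-20 and 2020-10-11 respectively; done 2020-09-23, which is between those dates.
Step 4 — counting 163 days from 2020-05-16 (when the transaction closes) gives a deadline of 2020-10-26; completed 2020-10-11, before the deadline.
Step 5 — counting 33 days from 2020-10-11 (when the website notice is posted) gives a deadline of 2020-11-13; done 2020-10-27 — timely.
Step 6 — 25 and 155 days from 2020-07-10 (when Form R-1 is filed) are 2020-08-04 and 2020-12-12 respectively; done 2020-11-17, which is between those dates.

Yes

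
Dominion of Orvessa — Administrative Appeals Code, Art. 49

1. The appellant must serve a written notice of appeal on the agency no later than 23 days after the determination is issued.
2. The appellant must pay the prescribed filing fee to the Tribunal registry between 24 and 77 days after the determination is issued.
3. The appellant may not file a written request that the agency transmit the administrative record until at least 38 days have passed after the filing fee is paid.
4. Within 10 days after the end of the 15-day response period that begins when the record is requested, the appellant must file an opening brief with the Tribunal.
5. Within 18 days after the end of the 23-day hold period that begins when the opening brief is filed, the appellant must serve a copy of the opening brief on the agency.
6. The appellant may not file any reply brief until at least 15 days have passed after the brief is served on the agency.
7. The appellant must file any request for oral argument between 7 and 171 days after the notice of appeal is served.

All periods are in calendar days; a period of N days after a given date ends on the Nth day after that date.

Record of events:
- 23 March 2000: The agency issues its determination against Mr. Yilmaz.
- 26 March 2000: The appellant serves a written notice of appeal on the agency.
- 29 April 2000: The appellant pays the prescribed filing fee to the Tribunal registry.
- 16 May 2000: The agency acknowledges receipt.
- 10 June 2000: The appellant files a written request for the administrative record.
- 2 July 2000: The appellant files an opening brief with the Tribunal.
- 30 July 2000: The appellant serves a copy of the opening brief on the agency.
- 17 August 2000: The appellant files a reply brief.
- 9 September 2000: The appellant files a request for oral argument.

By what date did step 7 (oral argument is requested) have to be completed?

13 September 2000

Step 7 runs from 26 March 2000, when the notice of appeal is served. The window is 7–171 days after 26 March 2000; it closes on 13 September 2000.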